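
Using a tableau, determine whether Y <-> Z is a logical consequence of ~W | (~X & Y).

No

Initial set: {(~W | (~X & Y)); ~(Y <-> Z)}.
(~W | (~X & Y)): β-rule — branch into ~W  //  (~X & Y).
  branch 1 (add ~W):
    ~(Y <-> Z): β-rule — branch into Y, ~Z  //  ~Y, Z.
      branch 1.1 (add Y, ~Z):
        ○ open, literals {W=0, Y=1, Z=0}.
      branch 1.2 (add ~Y, Z):
        ○ open, literals {W=0, Y=0, Z=1}.
  branch 2 (add (~X & Y)):
    (~X & Y): α-rule — add ~X, Y.
    ~(Y <-> Z): β-rule — branch into Y, ~Z  //  ~Y, Z.
      branch 2.1 (add Y, ~Z):
        ○ open, literals {X=0, Y=1, Z=0}.
      branch 2.2 (add ~Y, Z):
        × closes — contains both Y and ~Y.
1 branch closed, 3 open.
An open branch gives a countermodel: W=0, Y=1, Z=0 (unmentioned atoms arbitrary); the premises hold there but the conclusion fails.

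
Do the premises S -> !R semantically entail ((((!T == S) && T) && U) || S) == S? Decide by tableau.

Initial set: {(S -> !R); !(((((!T == S) && T) && U) || S) == S)}.
(S -> !R): β-rule — branch into !S  //  !R.
  branch 1 (add !S):
    !(((((!T == S) && T) && U) || S) == S): β-rule — branch into ((((!T == S) && T) && U) || S), !S  //  !((((!T == S) && T) && U) || S), S.
      branch 1.1 (add ((((!T == S) && T) && U) || S), !S):
        ((((!T == S) && T) && U) || S): β-rule — branch into (((!T == S) && T) && U)  //  S.
          branch 1.1.1 (add (((!T == S) && T) && U)):
            (((!T == S) && T) && U): α-rule — add ((!T == S) && T), U.
            ((!T == S) && T): α-rule — add (!T == S), T.
            (!T == S): β-rule — branch into !T, S  //  !!T, !S.
              branch 1.1.1.1 (add !T, S):
                × closes — contains both T and !T.
              branch 1.1.1.2 (add !!T, !S):
                ○ open, literals {S=false, T=true, U=true}.
          branch 1.1.2 (add S):
            × closes — contains both S and !S.
      branch 1.2 (add !((((!T == S) && T) && U) || S), S):
        × closes — contains both S and !S.
  branch 2 (add !R):
    !(((((!T == S) && T) && U) || S) == S): β-rule — branch into ((((!T == S) && T) && U) || S), !S  //  !((((!T == S) && T) && U) || S), S.
      branch 2.1 (add ((((!T == S) && T) && U) || S), !S):
        ((((!T == S) && T) && U) || S): β-rule — branch into (((!T == S) && T) && U)  //  S.
          branch 2.1.1 (add (((!T == S) && T) && U)):
            (((!T == S) && T) && U): α-rule — add ((!T == S) && T), U.
            ((!T == S) && T): α-rule — add (!T == S), T.
            (!T == S): β-rule — branch into !T, S  //  !!T, !S.
              branch 2.1.1.1 (add !T, S):
                × closes — contains both T and !T.
              branch 2.1.1.2 (add !!T, !S):
                ○ open, literals {R=false, S=false, T=true, U=true}.
          branch 2.1.2 (add S):
            × closes — contains both S and !S.
      branch 2.2 (add !((((!T == S) && T) && U) || S), S):
        !((((!T == S) && T) && U) || S): α-rule — add !(((!T == S) && T) && U), !S.
        × closes — contains both S and !S.
6 branches closed, 2 open.
An open branch gives a countermodel: S=false, T=true, U=true (unmentioned atoms arbitrary); the premises hold there but the conclusion fails.

No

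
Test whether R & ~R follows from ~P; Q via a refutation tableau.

Initial set: {~P; Q; ~(R & ~R)}.
~(R & ~R): β-rule — branch into ~R  //  ~~R.
  branch 1 (add ~R):
    ○ open, literals {P=false, Q=true, R=false}.
  branch 2 (add ~~R):
    ○ open, literals {P=false, Q=true, R=true}.
0 branches closed, 2 open.
An open branch gives a countermodel: P=false, Q=true, R=false (unmentioned atoms arbitrary); the premises hold there but the conclusion fails.

No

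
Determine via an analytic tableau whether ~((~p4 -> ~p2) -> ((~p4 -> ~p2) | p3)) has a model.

Unsatisfiable

Initial set: {T ~((~p4 -> ~p2) -> ((~p4 -> ~p2) | p3))}.
T ~((~p4 -> ~p2) -> ((~p4 -> ~p2) | p3)): α-rule — add T (~p4 -> ~p2), F ((~p4 -> ~p2) | p3).
F ((~p4 -> ~p2) | p3): α-rule — add F (~p4 -> ~p2), F p3.
F (~p4 -> ~p2): α-rule — add T ~p4, F ~p2.
T (~p4 -> ~p2): β-rule — branch into F ~p4  //  T ~p2.
  branch 1 (add F ~p4):
    × closes — contains both p4 and ~p4.
  branch 2 (add T ~p2):
    × closes — contains both p2 and ~p2.
All 2 branches close.
Every branch closed; the formula is unsatisfiable.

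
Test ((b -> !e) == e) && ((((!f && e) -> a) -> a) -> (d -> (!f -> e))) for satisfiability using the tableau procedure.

Initial set: {(((b -> !e) == e) && ((((!f && e) -> a) -> a) -> (d -> (!f -> e))))}.
(((b -> !e) == e) && ((((!f && e) -> a) -> a) -> (d -> (!f -> e)))): α-rule — add ((b -> !e) == e), ((((!f && e) -> a) -> a) -> (d -> (!f -> e))).
((b -> !e) == e): β-rule — branch into (b -> !e), e  //  !(b -> !e), !e.
  branch 1 (add (b -> !e), e):
    ((((!f && e) -> a) -> a) -> (d -> (!f -> e))): β-rule — branch into !(((!f && e) -> a) -> a)  //  (d -> (!f -> e)).
      branch 1.1 (add !(((!f && e) -> a) -> a)):
        !(((!f && e) -> a) -> a): α-rule — add ((!f && e) -> a), !a.
        (b -> !e): β-rule — branch into !b  //  !e.
          branch 1.1.1 (add !b):
            ((!f && e) -> a): β-rule — branch into !(!f && e)  //  a.
              branch 1.1.1.1 (add !(!f && e)):
                !(!f && e): β-rule — branch into !!f  //  !e.
                  branch 1.1.1.1.1 (add !!f):
                    ○ open, literals {a=false, b=false, e=true, f=true}.
                  branch 1.1.1.1.2 (add !e):
                    × closes — contains both e and !e.
              branch 1.1.1.2 (add a):
                × closes — contains both a and !a.
          branch 1.1.2 (add !e):
            × closes — contains both e and !e.
      branch 1.2 (add (d -> (!f -> e))):
        (b -> !e): β-rule — branch into !b  //  !e.
          branch 1.2.1 (add !b):
            (d -> (!f -> e)): β-rule — branch into !d  //  (!f -> e).
              branch 1.2.1.1 (add !d):
                ○ open, literals {b=false, d=false, e=true}.
              branch 1.2.1.2 (add (!f -> e)):
                (!f -> e): β-rule — branch into !!f  //  e.
                  branch 1.2.1.2.1 (add !!f):
                    ○ open, literals {b=false, e=true, f=true}.
                  branch 1.2.1.2.2 (add e):
                    ○ open, literals {b=false, e=true}.
          branch 1.2.2 (add !e):
            × closes — contains both e and !e.
  branch 2 (add !(b -> !e), !e):
    !(b -> !e): α-rule — add b, !!e.
    × closes — contains both e and !e.
5 branches closed, 4 open.
An open branch gives a satisfying assignment: a=false, b=false, e=true, f=true.

Satisfiable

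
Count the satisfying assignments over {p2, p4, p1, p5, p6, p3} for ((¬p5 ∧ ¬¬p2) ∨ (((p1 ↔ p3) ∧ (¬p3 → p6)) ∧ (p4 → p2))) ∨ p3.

44

Initial set: {(((¬p5 ∧ ¬¬p2) ∨ (((p1 ↔ p3) ∧ (¬p3 → p6)) ∧ (p4 → p2))) ∨ p3)}.
(((¬p5 ∧ ¬¬p2) ∨ (((p1 ↔ p3) ∧ (¬p3 → p6)) ∧ (p4 → p2))) ∨ p3): β-rule — branch into ((¬p5 ∧ ¬¬p2) ∨ (((p1 ↔ p3) ∧ (¬p3 → p6)) ∧ (p4 → p2)))  //  p3.
  branch 1 (add ((¬p5 ∧ ¬¬p2) ∨ (((p1 ↔ p3) ∧ (¬p3 → p6)) ∧ (p4 → p2)))):
    ((¬p5 ∧ ¬¬p2) ∨ (((p1 ↔ p3) ∧ (¬p3 → p6)) ∧ (p4 → p2))): β-rule — branch into (¬p5 ∧ ¬¬p2)  //  (((p1 ↔ p3) ∧ (¬p3 → p6)) ∧ (p4 → p2)).
      branch 1.1 (add (¬p5 ∧ ¬¬p2)):
        (¬p5 ∧ ¬¬p2): α-rule — add ¬p5, ¬¬p2.
        ¬¬p2: drop double negation, giving p2.
        ○ open, literals {p2=true, p5=false}.
      branch 1.2 (add (((p1 ↔ p3) ∧ (¬p3 → p6)) ∧ (p4 → p2))):
        (((p1 ↔ p3) ∧ (¬p3 → p6)) ∧ (p4 → p2)): α-rule — add ((p1 ↔ p3) ∧ (¬p3 → p6)), (p4 → p2).
        ((p1 ↔ p3) ∧ (¬p3 → p6)): α-rule — add (p1 ↔ p3), (¬p3 → p6).
        (p4 → p2): β-rule — branch into ¬p4  //  p2.
          branch 1.2.1 (add ¬p4):
            (p1 ↔ p3): β-rule — branch into p1, p3  //  ¬p1, ¬p3.
              branch 1.2.1.1 (add p1, p3):
                (¬p3 → p6): β-rule — branch into ¬¬p3  //  p6.
                  branch 1.2.1.1.1 (add ¬¬p3):
                    ○ open, literals {p1=true, p3=true, p4=false}.
                  branch 1.2.1.1.2 (add p6):
                    ○ open, literals {p1=true, p3=true, p4=false, p6=true}.
              branch 1.2.1.2 (add ¬p1, ¬p3):
                (¬p3 → p6): β-rule — branch into ¬¬p3  //  p6.
                  branch 1.2.1.2.1 (add ¬¬p3):
                    × closes — contains both p3 and ¬p3.
                  branch 1.2.1.2.2 (add p6):
                    ○ open, literals {p1=false, p3=false, p4=false, p6=true}.
          branch 1.2.2 (add p2):
            (p1 ↔ p3): β-rule — branch into p1, p3  //  ¬p1, ¬p3.
              branch 1.2.2.1 (add p1, p3):
                (¬p3 → p6): β-rule — branch into ¬¬p3  //  p6.
                  branch 1.2.2.1.1 (add ¬¬p3):
                    ○ open, literals {p1=true, p2=true, p3=true}.
                  branch 1.2.2.1.2 (add p6):
                    ○ open, literals {p1=true, p2=true, p3=true, p6=true}.
              branch 1.2.2.2 (add ¬p1, ¬p3):
                (¬p3 → p6): β-rule — branch into ¬¬p3  //  p6.
                  branch 1.2.2.2.1 (add ¬¬p3):
                    × closes — contains both p3 and ¬p3.
                  branch 1.2.2.2.2 (add p6):
                    ○ open, literals {p1=false, p2=true, p3=false, p6=true}.
  branch 2 (add p3):
    ○ open, literals {p3=true}.
2 branches closed, 8 open.
Each open branch fixes some atoms; the unmentioned ones are free. Counting distinct full assignments: branch {p2=true, p5=false} (p4, p1, p6, p3) contributes 16 new; branch {p1=true, p3=true, p4=false} (p2, p5, p6) contributes 6 new; branch {p1=true, p3=true, p4=false, p6=true} (p2, p5) contributes 0 new; branch {p1=false, p3=false, p4=false, p6=true} (p2, p5) contributes 3 new; branch {p1=true, p2=true, p3=true} (p4, p5, p6) contributes 2 new; branch {p1=true, p2=true, p3=true, p6=true} (p4, p5) contributes 0 new; branch {p1=false, p2=true, p3=false, p6=true} (p4, p5) contributes 1 new; branch {p3=true} (p2, p4, p1, p5, p6) contributes 16 new. Total: 44.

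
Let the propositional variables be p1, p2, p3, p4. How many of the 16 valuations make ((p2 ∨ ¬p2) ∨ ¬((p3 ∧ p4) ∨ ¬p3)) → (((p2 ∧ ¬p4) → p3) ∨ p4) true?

Initial set: {(((p2 ∨ ¬p2) ∨ ¬((p3 ∧ p4) ∨ ¬p3)) → (((p2 ∧ ¬p4) → p3) ∨ p4))}.
(((p2 ∨ ¬p2) ∨ ¬((p3 ∧ p4) ∨ ¬p3)) → (((p2 ∧ ¬p4) → p3) ∨ p4)): β-rule — branch into ¬((p2 ∨ ¬p2) ∨ ¬((p3 ∧ p4) ∨ ¬p3))  //  (((p2 ∧ ¬p4) → p3) ∨ p4).
  branch 1 (add ¬((p2 ∨ ¬p2) ∨ ¬((p3 ∧ p4) ∨ ¬p3))):
    ¬((p2 ∨ ¬p2) ∨ ¬((p3 ∧ p4) ∨ ¬p3)): α-rule — add ¬(p2 ∨ ¬p2), ¬¬((p3 ∧ p4) ∨ ¬p3).
    ¬(p2 ∨ ¬p2): α-rule — add ¬p2, ¬¬p2.
    × closes — contains both p2 and ¬p2.
  branch 2 (add (((p2 ∧ ¬p4) → p3) ∨ p4)):
    (((p2 ∧ ¬p4) → p3) ∨ p4): β-rule — branch into ((p2 ∧ ¬p4) → p3)  //  p4.
      branch 2.1 (add ((p2 ∧ ¬p4) → p3)):
        ((p2 ∧ ¬p4) → p3): β-rule — branch into ¬(p2 ∧ ¬p4)  //  p3.
          branch 2.1.1 (add ¬(p2 ∧ ¬p4)):
            ¬(p2 ∧ ¬p4): β-rule — branch into ¬p2  //  ¬¬p4.
              branch 2.1.1.1 (add ¬p2):
                ○ open, literals {p2=0}.
              branch 2.1.1.2 (add ¬¬p4):
                ○ open, literals {p4=1}.
          branch 2.1.2 (add p3):
            ○ open, literals {p3=1}.
      branch 2.2 (add p4):
        ○ open, literals {p4=1}.
1 branch closed, 4 open.
Each open branch fixes some atoms; the unmentioned ones are free. Counting distinct full assignments: branch {p2=0} (p1, p3, p4) contributes 8 new; branch {p4=1} (p1, p2, p3) contributes 4 new; branch {p3=1} (p1, p2, p4) contributes 2 new; branch {p4=1} (p1, p2, p3) contributes 0 new. Total: 14.

14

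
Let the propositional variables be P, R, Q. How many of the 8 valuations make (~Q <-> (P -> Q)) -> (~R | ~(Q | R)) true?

7

Initial set: {((~Q <-> (P -> Q)) -> (~R | ~(Q | R)))}.
((~Q <-> (P -> Q)) -> (~R | ~(Q | R))): β-rule — branch into ~(~Q <-> (P -> Q))  //  (~R | ~(Q | R)).
  branch 1 (add ~(~Q <-> (P -> Q))):
    ~(~Q <-> (P -> Q)): β-rule — branch into ~Q, ~(P -> Q)  //  ~~Q, (P -> Q).
      branch 1.1 (add ~Q, ~(P -> Q)):
        ~(P -> Q): α-rule — add P, ~Q.
        ○ open, literals {P=1, Q=0}.
      branch 1.2 (add ~~Q, (P -> Q)):
        (P -> Q): β-rule — branch into ~P  //  Q.
          branch 1.2.1 (add ~P):
            ○ open, literals {P=0, Q=1}.
          branch 1.2.2 (add Q):
            ○ open, literals {Q=1}.
  branch 2 (add (~R | ~(Q | R))):
    (~R | ~(Q | R)): β-rule — branch into ~R  //  ~(Q | R).
      branch 2.1 (add ~R):
        ○ open, literals {R=0}.
      branch 2.2 (add ~(Q | R)):
        ~(Q | R): α-rule — add ~Q, ~R.
        ○ open, literals {Q=0, R=0}.
0 branches closed, 5 open.
Each open branch fixes some atoms; the unmentioned ones are free. Counting distinct full assignments: branch {P=1, Q=0} (R) contributes 2 new; branch {P=0, Q=1} (R) contributes 2 new; branch {Q=1} (P, R) contributes 2 new; branch {R=0} (P, Q) contributes 1 new; branch {Q=0, R=0} (P) contributes 0 new. Total: 7.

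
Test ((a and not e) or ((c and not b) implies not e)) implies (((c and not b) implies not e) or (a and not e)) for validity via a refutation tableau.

Valid

Assume the negation and expand:
Initial set: {not (((a and not e) or ((c and not b) implies not e)) implies (((c and not b) implies not e) or (a and not e)))}.
not (((a and not e) or ((c and not b) implies not e)) implies (((c and not b) implies not e) or (a and not e))): α-rule — add ((a and not e) or ((c and not b) implies not e)), not (((c and not b) implies not e) or (a and not e)).
not (((c and not b) implies not e) or (a and not e)): α-rule — add not ((c and not b) implies not e), not (a and not e).
not ((c and not b) implies not e): α-rule — add (c and not b), not not e.
(c and not b): α-rule — add c, not b.
((a and not e) or ((c and not b) implies not e)): β-rule — branch into (a and not e)  //  ((c and not b) implies not e).
  branch 1 (add (a and not e)):
    (a and not e): α-rule — add a, not e.
    × closes — contains both e and not e.
  branch 2 (add ((c and not b) implies not e)):
    not (a and not e): β-rule — branch into not a  //  not not e.
      branch 2.1 (add not a):
        ((c and not b) implies not e): β-rule — branch into not (c and not b)  //  not e.
          branch 2.1.1 (add not (c and not b)):
            not (c and not b): β-rule — branch into not c  //  not not b.
              branch 2.1.1.1 (add not c):
                × closes — contains both c and not c.
              branch 2.1.1.2 (add not not b):
                × closes — contains both b and not b.
          branch 2.1.2 (add not e):
            × closes — contains both e and not e.
      branch 2.2 (add not not e):
        ((c and not b) implies not e): β-rule — branch into not (c and not b)  //  not e.
          branch 2.2.1 (add not (c and not b)):
            not (c and not b): β-rule — branch into not c  //  not not b.
              branch 2.2.1.1 (add not c):
                × closes — contains both c and not c.
              branch 2.2.1.2 (add not not b):
                × closes — contains both b and not b.
          branch 2.2.2 (add not e):
            × closes — contains both e and not e.
All 7 branches close.
Every branch closed, so the negation is unsatisfiable and the formula is valid.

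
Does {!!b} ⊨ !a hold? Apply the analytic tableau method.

Initial set: {!!b; !!a}.
!!b: drop double negation, giving b.
○ open, literals {a=true, b=true}.
0 branches closed, 1 open.
An open branch gives a countermodel: a=true, b=true (unmentioned atoms arbitrary); the premises hold there but the conclusion fails.

No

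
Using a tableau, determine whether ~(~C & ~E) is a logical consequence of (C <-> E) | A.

No

Initial set: {((C <-> E) | A); ~~(~C & ~E)}.
~~(~C & ~E): α-rule — add ~C, ~E.
((C <-> E) | A): β-rule — branch into (C <-> E)  //  A.
  branch 1 (add (C <-> E)):
    (C <-> E): β-rule — branch into C, E  //  ~C, ~E.
      branch 1.1 (add C, E):
        × closes — contains both C and ~C.
      branch 1.2 (add ~C, ~E):
        ○ open, literals {C=false, E=false}.
  branch 2 (add A):
    ○ open, literals {A=true, C=false, E=false}.
1 branch closed, 2 open.
An open branch gives a countermodel: C=false, E=false (unmentioned atoms arbitrary); the premises hold there but the conclusion fails.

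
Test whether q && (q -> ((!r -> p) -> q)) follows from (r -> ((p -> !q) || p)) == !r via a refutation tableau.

Initial set: {T ((r -> ((p -> !q) || p)) == !r); F (q && (q -> ((!r -> p) -> q)))}.
T ((r -> ((p -> !q) || p)) == !r): β-rule — branch into T (r -> ((p -> !q) || p)), T !r  //  F (r -> ((p -> !q) || p)), F !r.
  branch 1 (add T (r -> ((p -> !q) || p)), T !r):
    F (q && (q -> ((!r -> p) -> q))): β-rule — branch into F q  //  F (q -> ((!r -> p) -> q)).
      branch 1.1 (add F q):
        T (r -> ((p -> !q) || p)): β-rule — branch into F r  //  T ((p -> !q) || p).
          branch 1.1.1 (add F r):
            ○ open, literals {q=F, r=F}.
          branch 1.1.2 (add T ((p -> !q) || p)):
            T ((p -> !q) || p): β-rule — branch into T (p -> !q)  //  T p.
              branch 1.1.2.1 (add T (p -> !q)):
                T (p -> !q): β-rule — branch into F p  //  T !q.
                  branch 1.1.2.1.1 (add F p):
                    ○ open, literals {p=F, q=F, r=F}.
                  branch 1.1.2.1.2 (add T !q):
                    ○ open, literals {q=F, r=F}.
              branch 1.1.2.2 (add T p):
                ○ open, literals {p=T, q=F, r=F}.
      branch 1.2 (add F (q -> ((!r -> p) -> q))):
        F (q -> ((!r -> p) -> q)): α-rule — add T q, F ((!r -> p) -> q).
        F ((!r -> p) -> q): α-rule — add T (!r -> p), F q.
        × closes — contains both q and !q.
  branch 2 (add F (r -> ((p -> !q) || p)), F !r):
    F (r -> ((p -> !q) || p)): α-rule — add T r, F ((p -> !q) || p).
    F ((p -> !q) || p): α-rule — add F (p -> !q), F p.
    F (p -> !q): α-rule — add T p, F !q.
    × closes — contains both p and !p.
2 branches closed, 4 open.
An open branch gives a countermodel: q=F, r=F (unmentioned atoms arbitrary); the premises hold there but the conclusion fails.

No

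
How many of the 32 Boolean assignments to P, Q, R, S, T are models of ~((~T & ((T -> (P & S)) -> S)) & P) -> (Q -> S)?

24

Initial set: {(~((~T & ((T -> (P & S)) -> S)) & P) -> (Q -> S))}.
(~((~T & ((T -> (P & S)) -> S)) & P) -> (Q -> S)): β-rule — branch into ~~((~T & ((T -> (P & S)) -> S)) & P)  //  (Q -> S).
  branch 1 (add ~~((~T & ((T -> (P & S)) -> S)) & P)):
    ~~((~T & ((T -> (P & S)) -> S)) & P): α-rule — add (~T & ((T -> (P & S)) -> S)), P.
    (~T & ((T -> (P & S)) -> S)): α-rule — add ~T, ((T -> (P & S)) -> S).
    ((T -> (P & S)) -> S): β-rule — branch into ~(T -> (P & S))  //  S.
      branch 1.1 (add ~(T -> (P & S))):
        ~(T -> (P & S)): α-rule — add T, ~(P & S).
        × closes — contains both T and ~T.
      branch 1.2 (add S):
        ○ open, literals {P=T, S=T, T=F}.
  branch 2 (add (Q -> S)):
    (Q -> S): β-rule — branch into ~Q  //  S.
      branch 2.1 (add ~Q):
        ○ open, literals {Q=F}.
      branch 2.2 (add S):
        ○ open, literals {S=T}.
1 branch closed, 3 open.
Each open branch fixes some atoms; the unmentioned ones are free. Counting distinct full assignments: branch {P=T, S=T, T=F} (Q, R) contributes 4 new; branch {Q=F} (P, R, S, T) contributes 14 new; branch {S=T} (P, Q, R, T) contributes 6 new. Total: 24.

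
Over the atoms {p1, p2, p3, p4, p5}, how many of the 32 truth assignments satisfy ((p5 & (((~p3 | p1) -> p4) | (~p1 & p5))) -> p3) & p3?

Initial set: {T (((p5 & (((~p3 | p1) -> p4) | (~p1 & p5))) -> p3) & p3)}.
T (((p5 & (((~p3 | p1) -> p4) | (~p1 & p5))) -> p3) & p3): α-rule — add T ((p5 & (((~p3 | p1) -> p4) | (~p1 & p5))) -> p3), T p3.
T ((p5 & (((~p3 | p1) -> p4) | (~p1 & p5))) -> p3): β-rule — branch into F (p5 & (((~p3 | p1) -> p4) | (~p1 & p5)))  //  T p3.
  branch 1 (add F (p5 & (((~p3 | p1) -> p4) | (~p1 & p5)))):
    F (p5 & (((~p3 | p1) -> p4) | (~p1 & p5))): β-rule — branch into F p5  //  F (((~p3 | p1) -> p4) | (~p1 & p5)).
      branch 1.1 (add F p5):
        ○ open, literals {p3=1, p5=0}.
      branch 1.2 (add F (((~p3 | p1) -> p4) | (~p1 & p5))):
        F (((~p3 | p1) -> p4) | (~p1 & p5)): α-rule — add F ((~p3 | p1) -> p4), F (~p1 & p5).
        F ((~p3 | p1) -> p4): α-rule — add T (~p3 | p1), F p4.
        F (~p1 & p5): β-rule — branch into F ~p1  //  F p5.
          branch 1.2.1 (add F ~p1):
            T (~p3 | p1): β-rule — branch into T ~p3  //  T p1.
              branch 1.2.1.1 (add T ~p3):
                × closes — contains both p3 and ~p3.
              branch 1.2.1.2 (add T p1):
                ○ open, literals {p1=1, p3=1, p4=0}.
          branch 1.2.2 (add F p5):
            T (~p3 | p1): β-rule — branch into T ~p3  //  T p1.
              branch 1.2.2.1 (add T ~p3):
                × closes — contains both p3 and ~p3.
              branch 1.2.2.2 (add T p1):
                ○ open, literals {p1=1, p3=1, p4=0, p5=0}.
  branch 2 (add T p3):
    ○ open, literals {p3=1}.
2 branches closed, 4 open.
Each open branch fixes some atoms; the unmentioned ones are free. Counting distinct full assignments: branch {p3=1, p5=0} (p1, p2, p4) contributes 8 new; branch {p1=1, p3=1, p4=0} (p2, p5) contributes 2 new; branch {p1=1, p3=1, p4=0, p5=0} (p2) contributes 0 new; branch {p3=1} (p1, p2, p4, p5) contributes 6 new. Total: 16.

16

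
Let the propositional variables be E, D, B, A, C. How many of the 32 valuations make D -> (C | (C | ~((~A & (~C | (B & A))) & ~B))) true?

30

Initial set: {T (D -> (C | (C | ~((~A & (~C | (B & A))) & ~B))))}.
T (D -> (C | (C | ~((~A & (~C | (B & A))) & ~B)))): β-rule — branch into F D  //  T (C | (C | ~((~A & (~C | (B & A))) & ~B))).
  branch 1 (add F D):
    ○ open, literals {D=0}.
  branch 2 (add T (C | (C | ~((~A & (~C | (B & A))) & ~B)))):
    T (C | (C | ~((~A & (~C | (B & A))) & ~B))): β-rule — branch into T C  //  T (C | ~((~A & (~C | (B & A))) & ~B)).
      branch 2.1 (add T C):
        ○ open, literals {C=1}.
      branch 2.2 (add T (C | ~((~A & (~C | (B & A))) & ~B))):
        T (C | ~((~A & (~C | (B & A))) & ~B)): β-rule — branch into T C  //  T ~((~A & (~C | (B & A))) & ~B).
          branch 2.2.1 (add T C):
            ○ open, literals {C=1}.
          branch 2.2.2 (add T ~((~A & (~C | (B & A))) & ~B)):
            T ~((~A & (~C | (B & A))) & ~B): β-rule — branch into F (~A & (~C | (B & A)))  //  F ~B.
              branch 2.2.2.1 (add F (~A & (~C | (B & A)))):
                F (~A & (~C | (B & A))): β-rule — branch into F ~A  //  F (~C | (B & A)).
                  branch 2.2.2.1.1 (add F ~A):
                    ○ open, literals {A=1}.
                  branch 2.2.2.1.2 (add F (~C | (B & A))):
                    F (~C | (B & A)): α-rule — add F ~C, F (B & A).
                    F (B & A): β-rule — branch into F B  //  F A.
                      branch 2.2.2.1.2.1 (add F B):
                        ○ open, literals {B=0, C=1}.
                      branch 2.2.2.1.2.2 (add F A):
                        ○ open, literals {A=0, C=1}.
              branch 2.2.2.2 (add F ~B):
                ○ open, literals {B=1}.
0 branches closed, 7 open.
Each open branch fixes some atoms; the unmentioned ones are free. Counting distinct full assignments: branch {D=0} (E, B, A, C) contributes 16 new; branch {C=1} (E, D, B, A) contributes 8 new; branch {C=1} (E, D, B, A) contributes 0 new; branch {A=1} (E, D, B, C) contributes 4 new; branch {B=0, C=1} (E, D, A) contributes 0 new; branch {A=0, C=1} (E, D, B) contributes 0 new; branch {B=1} (E, D, A, C) contributes 2 new. Total: 30.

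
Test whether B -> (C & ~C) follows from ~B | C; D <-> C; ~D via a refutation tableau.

Initial set: {(~B | C); (D <-> C); ~D; ~(B -> (C & ~C))}.
~(B -> (C & ~C)): α-rule — add B, ~(C & ~C).
(~B | C): β-rule — branch into ~B  //  C.
  branch 1 (add ~B):
    × closes — contains both B and ~B.
  branch 2 (add C):
    (D <-> C): β-rule — branch into D, C  //  ~D, ~C.
      branch 2.1 (add D, C):
        × closes — contains both D and ~D.
      branch 2.2 (add ~D, ~C):
        × closes — contains both C and ~C.
All 3 branches close.
Every branch closed, so the premises entail the conclusion.

Yes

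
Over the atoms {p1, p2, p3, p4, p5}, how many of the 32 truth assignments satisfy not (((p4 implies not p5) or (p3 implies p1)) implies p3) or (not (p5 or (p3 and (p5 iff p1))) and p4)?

18

Initial set: {(not (((p4 implies not p5) or (p3 implies p1)) implies p3) or (not (p5 or (p3 and (p5 iff p1))) and p4))}.
(not (((p4 implies not p5) or (p3 implies p1)) implies p3) or (not (p5 or (p3 and (p5 iff p1))) and p4)): β-rule — branch into not (((p4 implies not p5) or (p3 implies p1)) implies p3)  //  (not (p5 or (p3 and (p5 iff p1))) and p4).
  branch 1 (add not (((p4 implies not p5) or (p3 implies p1)) implies p3)):
    not (((p4 implies not p5) or (p3 implies p1)) implies p3): α-rule — add ((p4 implies not p5) or (p3 implies p1)), not p3.
    ((p4 implies not p5) or (p3 implies p1)): β-rule — branch into (p4 implies not p5)  //  (p3 implies p1).
      branch 1.1 (add (p4 implies not p5)):
        (p4 implies not p5): β-rule — branch into not p4  //  not p5.
          branch 1.1.1 (add not p4):
            ○ open, literals {p3=false, p4=false}.
          branch 1.1.2 (add not p5):
            ○ open, literals {p3=false, p5=false}.
      branch 1.2 (add (p3 implies p1)):
        (p3 implies p1): β-rule — branch into not p3  //  p1.
          branch 1.2.1 (add not p3):
            ○ open, literals {p3=false}.
          branch 1.2.2 (add p1):
            ○ open, literals {p1=true, p3=false}.
  branch 2 (add (not (p5 or (p3 and (p5 iff p1))) and p4)):
    (not (p5 or (p3 and (p5 iff p1))) and p4): α-rule — add not (p5 or (p3 and (p5 iff p1))), p4.
    not (p5 or (p3 and (p5 iff p1))): α-rule — add not p5, not (p3 and (p5 iff p1)).
    not (p3 and (p5 iff p1)): β-rule — branch into not p3  //  not (p5 iff p1).
      branch 2.1 (add not p3):
        ○ open, literals {p3=false, p4=true, p5=false}.
      branch 2.2 (add not (p5 iff p1)):
        not (p5 iff p1): β-rule — branch into p5, not p1  //  not p5, p1.
          branch 2.2.1 (add p5, not p1):
            × closes — contains both p5 and not p5.
          branch 2.2.2 (add not p5, p1):
            ○ open, literals {p1=true, p4=true, p5=false}.
1 branch closed, 6 open.
Each open branch fixes some atoms; the unmentioned ones are free. Counting distinct full assignments: branch {p3=false, p4=false} (p1, p2, p5) contributes 8 new; branch {p3=false, p5=false} (p1, p2, p4) contributes 4 new; branch {p3=false} (p1, p2, p4, p5) contributes 4 new; branch {p1=true, p3=false} (p2, p4, p5) contributes 0 new; branch {p3=false, p4=true, p5=false} (p1, p2) contributes 0 new; branch {p1=true, p4=true, p5=false} (p2, p3) contributes 2 new. Total: 18.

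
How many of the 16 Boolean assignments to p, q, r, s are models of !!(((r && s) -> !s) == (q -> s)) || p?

Initial set: {T (!!(((r && s) -> !s) == (q -> s)) || p)}.
T (!!(((r && s) -> !s) == (q -> s)) || p): β-rule — branch into T !!(((r && s) -> !s) == (q -> s))  //  T p.
  branch 1 (add T !!(((r && s) -> !s) == (q -> s))):
    T !!(((r && s) -> !s) == (q -> s)): drop double negation, giving T (((r && s) -> !s) == (q -> s)).
    T (((r && s) -> !s) == (q -> s)): β-rule — branch into T ((r && s) -> !s), T (q -> s)  //  F ((r && s) -> !s), F (q -> s).
      branch 1.1 (add T ((r && s) -> !s), T (q -> s)):
        T ((r && s) -> !s): β-rule — branch into F (r && s)  //  T !s.
          branch 1.1.1 (add F (r && s)):
            T (q -> s): β-rule — branch into F q  //  T s.
              branch 1.1.1.1 (add F q):
                F (r && s): β-rule — branch into F r  //  F s.
                  branch 1.1.1.1.1 (add F r):
                    ○ open, literals {q=0, r=0}.
                  branch 1.1.1.1.2 (add F s):
                    ○ open, literals {q=0, s=0}.
              branch 1.1.1.2 (add T s):
                F (r && s): β-rule — branch into F r  //  F s.
                  branch 1.1.1.2.1 (add F r):
                    ○ open, literals {r=0, s=1}.
                  branch 1.1.1.2.2 (add F s):
                    × closes — contains both s and !s.
          branch 1.1.2 (add T !s):
            T (q -> s): β-rule — branch into F q  //  T s.
              branch 1.1.2.1 (add F q):
                ○ open, literals {q=0, s=0}.
              branch 1.1.2.2 (add T s):
                × closes — contains both s and !s.
      branch 1.2 (add F ((r && s) -> !s), F (q -> s)):
        F ((r && s) -> !s): α-rule — add T (r && s), F !s.
        F (q -> s): α-rule — add T q, F s.
        × closes — contains both s and !s.
  branch 2 (add T p):
    ○ open, literals {p=1}.
3 branches closed, 5 open.
Each open branch fixes some atoms; the unmentioned ones are free. Counting distinct full assignments: branch {q=0, r=0} (p, s) contributes 4 new; branch {q=0, s=0} (p, r) contributes 2 new; branch {r=0, s=1} (p, q) contributes 2 new; branch {q=0, s=0} (p, r) contributes 0 new; branch {p=1} (q, r, s) contributes 4 new. Total: 12.

12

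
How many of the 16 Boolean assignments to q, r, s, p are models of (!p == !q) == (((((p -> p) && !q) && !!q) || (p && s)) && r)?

Initial set: {((!p == !q) == (((((p -> p) && !q) && !!q) || (p && s)) && r))}.
((!p == !q) == (((((p -> p) && !q) && !!q) || (p && s)) && r)): β-rule — branch into (!p == !q), (((((p -> p) && !q) && !!q) || (p && s)) && r)  //  !(!p == !q), !(((((p -> p) && !q) && !!q) || (p && s)) && r).
  branch 1 (add (!p == !q), (((((p -> p) && !q) && !!q) || (p && s)) && r)):
    (((((p -> p) && !q) && !!q) || (p && s)) && r): α-rule — add ((((p -> p) && !q) && !!q) || (p && s)), r.
    (!p == !q): β-rule — branch into !p, !q  //  !!p, !!q.
      branch 1.1 (add !p, !q):
        ((((p -> p) && !q) && !!q) || (p && s)): β-rule — branch into (((p -> p) && !q) && !!q)  //  (p && s).
          branch 1.1.1 (add (((p -> p) && !q) && !!q)):
            (((p -> p) && !q) && !!q): α-rule — add ((p -> p) && !q), !!q.
            ((p -> p) && !q): α-rule — add (p -> p), !q.
            !!q: drop double negation, giving q.
            × closes — contains both q and !q.
          branch 1.1.2 (add (p && s)):
            (p && s): α-rule — add p, s.
            × closes — contains both p and !p.
      branch 1.2 (add !!p, !!q):
        ((((p -> p) && !q) && !!q) || (p && s)): β-rule — branch into (((p -> p) && !q) && !!q)  //  (p && s).
          branch 1.2.1 (add (((p -> p) && !q) && !!q)):
            (((p -> p) && !q) && !!q): α-rule — add ((p -> p) && !q), !!q.
            ((p -> p) && !q): α-rule — add (p -> p), !q.
            × closes — contains both q and !q.
          branch 1.2.2 (add (p && s)):
            (p && s): α-rule — add p, s.
            ○ open, literals {p=1, q=1, r=1, s=1}.
  branch 2 (add !(!p == !q), !(((((p -> p) && !q) && !!q) || (p && s)) && r)):
    !(!p == !q): β-rule — branch into !p, !!q  //  !!p, !q.
      branch 2.1 (add !p, !!q):
        !(((((p -> p) && !q) && !!q) || (p && s)) && r): β-rule — branch into !((((p -> p) && !q) && !!q) || (p && s))  //  !r.
          branch 2.1.1 (add !((((p -> p) && !q) && !!q) || (p && s))):
            !((((p -> p) && !q) && !!q) || (p && s)): α-rule — add !(((p -> p) && !q) && !!q), !(p && s).
            !(((p -> p) && !q) && !!q): β-rule — branch into !((p -> p) && !q)  //  !!!q.
              branch 2.1.1.1 (add !((p -> p) && !q)):
                !(p && s): β-rule — branch into !p  //  !s.
                  branch 2.1.1.1.1 (add !p):
                    !((p -> p) && !q): β-rule — branch into !(p -> p)  //  !!q.
                      branch 2.1.1.1.1.1 (add !(p -> p)):
                        !(p -> p): α-rule — add p, !p.
                        × closes — contains both p and !p.
                      branch 2.1.1.1.1.2 (add !!q):
                        ○ open, literals {p=0, q=1}.
                  branch 2.1.1.1.2 (add !s):
                    !((p -> p) && !q): β-rule — branch into !(p -> p)  //  !!q.
                      branch 2.1.1.1.2.1 (add !(p -> p)):
                        !(p -> p): α-rule — add p, !p.
                        × closes — contains both p and !p.
                      branch 2.1.1.1.2.2 (add !!q):
                        ○ open, literals {p=0, q=1, s=0}.
              branch 2.1.1.2 (add !!!q):
                !!!q: drop double negation, giving !q.
                × closes — contains both q and !q.
          branch 2.1.2 (add !r):
            ○ open, literals {p=0, q=1, r=0}.
      branch 2.2 (add !!p, !q):
        !(((((p -> p) && !q) && !!q) || (p && s)) && r): β-rule — branch into !((((p -> p) && !q) && !!q) || (p && s))  //  !r.
          branch 2.2.1 (add !((((p -> p) && !q) && !!q) || (p && s))):
            !((((p -> p) && !q) && !!q) || (p && s)): α-rule — add !(((p -> p) && !q) && !!q), !(p && s).
            !(((p -> p) && !q) && !!q): β-rule — branch into !((p -> p) && !q)  //  !!!q.
              branch 2.2.1.1 (add !((p -> p) && !q)):
                !(p && s): β-rule — branch into !p  //  !s.
                  branch 2.2.1.1.1 (add !p):
                    × closes — contains both p and !p.
                  branch 2.2.1.1.2 (add !s):
                    !((p -> p) && !q): β-rule — branch into !(p -> p)  //  !!q.
                      branch 2.2.1.1.2.1 (add !(p -> p)):
                        !(p -> p): α-rule — add p, !p.
                        × closes — contains both p and !p.
                      branch 2.2.1.1.2.2 (add !!q):
                        × closes — contains both q and !q.
              branch 2.2.1.2 (add !!!q):
                !!!q: drop double negation, giving !q.
                !(p && s): β-rule — branch into !p  //  !s.
                  branch 2.2.1.2.1 (add !p):
                    × closes — contains both p and !p.
                  branch 2.2.1.2.2 (add !s):
                    ○ open, literals {p=1, q=0, s=0}.
          branch 2.2.2 (add !r):
            ○ open, literals {p=1, q=0, r=0}.
10 branches closed, 6 open.
Each open branch fixes some atoms; the unmentioned ones are free. Counting distinct full assignments: branch {p=1, q=1, r=1, s=1} (none free) contributes 1 new; branch {p=0, q=1} (r, s) contributes 4 new; branch {p=0, q=1, s=0} (r) contributes 0 new; branch {p=0, q=1, r=0} (s) contributes 0 new; branch {p=1, q=0, s=0} (r) contributes 2 new; branch {p=1, q=0, r=0} (s) contributes 1 new. Total: 8.

8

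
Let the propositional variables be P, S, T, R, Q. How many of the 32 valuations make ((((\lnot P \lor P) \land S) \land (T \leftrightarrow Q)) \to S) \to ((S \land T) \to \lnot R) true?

Initial set: {T (((((\lnot P \lor P) \land S) \land (T \leftrightarrow Q)) \to S) \to ((S \land T) \to \lnot R))}.
T (((((\lnot P \lor P) \land S) \land (T \leftrightarrow Q)) \to S) \to ((S \land T) \to \lnot R)): β-rule — branch into F ((((\lnot P \lor P) \land S) \land (T \leftrightarrow Q)) \to S)  //  T ((S \land T) \to \lnot R).
  branch 1 (add F ((((\lnot P \lor P) \land S) \land (T \leftrightarrow Q)) \to S)):
    F ((((\lnot P \lor P) \land S) \land (T \leftrightarrow Q)) \to S): α-rule — add T (((\lnot P \lor P) \land S) \land (T \leftrightarrow Q)), F S.
    T (((\lnot P \lor P) \land S) \land (T \leftrightarrow Q)): α-rule — add T ((\lnot P \lor P) \land S), T (T \leftrightarrow Q).
    T ((\lnot P \lor P) \land S): α-rule — add T (\lnot P \lor P), T S.
    × closes — contains both S and \lnot S.
  branch 2 (add T ((S \land T) \to \lnot R)):
    T ((S \land T) \to \lnot R): β-rule — branch into F (S \land T)  //  T \lnot R.
      branch 2.1 (add F (S \land T)):
        F (S \land T): β-rule — branch into F S  //  F T.
          branch 2.1.1 (add F S):
            ○ open, literals {S=false}.
          branch 2.1.2 (add F T):
            ○ open, literals {T=false}.
      branch 2.2 (add T \lnot R):
        ○ open, literals {R=false}.
1 branch closed, 3 open.
Each open branch fixes some atoms; the unmentioned ones are free. Counting distinct full assignments: branch {S=false} (P, T, R, Q) contributes 16 new; branch {T=false} (P, S, R, Q) contributes 8 new; branch {R=false} (P, S, T, Q) contributes 4 new. Total: 28.

28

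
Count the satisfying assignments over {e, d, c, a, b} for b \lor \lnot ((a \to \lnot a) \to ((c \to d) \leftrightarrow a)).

Initial set: {T (b \lor \lnot ((a \to \lnot a) \to ((c \to d) \leftrightarrow a)))}.
T (b \lor \lnot ((a \to \lnot a) \to ((c \to d) \leftrightarrow a))): β-rule — branch into T b  //  T \lnot ((a \to \lnot a) \to ((c \to d) \leftrightarrow a)).
  branch 1 (add T b):
    ○ open, literals {b=T}.
  branch 2 (add T \lnot ((a \to \lnot a) \to ((c \to d) \leftrightarrow a))):
    T \lnot ((a \to \lnot a) \to ((c \to d) \leftrightarrow a)): α-rule — add T (a \to \lnot a), F ((c \to d) \leftrightarrow a).
    T (a \to \lnot a): β-rule — branch into F a  //  T \lnot a.
      branch 2.1 (add F a):
        F ((c \to d) \leftrightarrow a): β-rule — branch into T (c \to d), F a  //  F (c \to d), T a.
          branch 2.1.1 (add T (c \to d), F a):
            T (c \to d): β-rule — branch into F c  //  T d.
              branch 2.1.1.1 (add F c):
                ○ open, literals {a=F, c=F}.
              branch 2.1.1.2 (add T d):
                ○ open, literals {a=F, d=T}.
          branch 2.1.2 (add F (c \to d), T a):
            × closes — contains both a and \lnot a.
      branch 2.2 (add T \lnot a):
        F ((c \to d) \leftrightarrow a): β-rule — branch into T (c \to d), F a  //  F (c \to d), T a.
          branch 2.2.1 (add T (c \to d), F a):
            T (c \to d): β-rule — branch into F c  //  T d.
              branch 2.2.1.1 (add F c):
                ○ open, literals {a=F, c=F}.
              branch 2.2.1.2 (add T d):
                ○ open, literals {a=F, d=T}.
          branch 2.2.2 (add F (c \to d), T a):
            × closes — contains both a and \lnot a.
2 branches closed, 5 open.
Each open branch fixes some atoms; the unmentioned ones are free. Counting distinct full assignments: branch {b=T} (e, d, c, a) contributes 16 new; branch {a=F, c=F} (e, d, b) contributes 4 new; branch {a=F, d=T} (e, c, b) contributes 2 new; branch {a=F, c=F} (e, d, b) contributes 0 new; branch {a=F, d=T} (e, c, b) contributes 0 new. Total: 22.

22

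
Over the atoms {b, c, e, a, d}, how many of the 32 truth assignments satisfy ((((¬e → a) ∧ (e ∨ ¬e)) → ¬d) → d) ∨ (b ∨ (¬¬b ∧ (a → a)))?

Initial set: {T (((((¬e → a) ∧ (e ∨ ¬e)) → ¬d) → d) ∨ (b ∨ (¬¬b ∧ (a → a))))}.
T (((((¬e → a) ∧ (e ∨ ¬e)) → ¬d) → d) ∨ (b ∨ (¬¬b ∧ (a → a)))): β-rule — branch into T ((((¬e → a) ∧ (e ∨ ¬e)) → ¬d) → d)  //  T (b ∨ (¬¬b ∧ (a → a))).
  branch 1 (add T ((((¬e → a) ∧ (e ∨ ¬e)) → ¬d) → d)):
    T ((((¬e → a) ∧ (e ∨ ¬e)) → ¬d) → d): β-rule — branch into F (((¬e → a) ∧ (e ∨ ¬e)) → ¬d)  //  T d.
      branch 1.1 (add F (((¬e → a) ∧ (e ∨ ¬e)) → ¬d)):
        F (((¬e → a) ∧ (e ∨ ¬e)) → ¬d): α-rule — add T ((¬e → a) ∧ (e ∨ ¬e)), F ¬d.
        T ((¬e → a) ∧ (e ∨ ¬e)): α-rule — add T (¬e → a), T (e ∨ ¬e).
        T (¬e → a): β-rule — branch into F ¬e  //  T a.
          branch 1.1.1 (add F ¬e):
            T (e ∨ ¬e): β-rule — branch into T e  //  T ¬e.
              branch 1.1.1.1 (add T e):
                ○ open, literals {d=T, e=T}.
              branch 1.1.1.2 (add T ¬e):
                × closes — contains both e and ¬e.
          branch 1.1.2 (add T a):
            T (e ∨ ¬e): β-rule — branch into T e  //  T ¬e.
              branch 1.1.2.1 (add T e):
                ○ open, literals {a=T, d=T, e=T}.
              branch 1.1.2.2 (add T ¬e):
                ○ open, literals {a=T, d=T, e=F}.
      branch 1.2 (add T d):
        ○ open, literals {d=T}.
  branch 2 (add T (b ∨ (¬¬b ∧ (a → a)))):
    T (b ∨ (¬¬b ∧ (a → a))): β-rule — branch into T b  //  T (¬¬b ∧ (a → a)).
      branch 2.1 (add T b):
        ○ open, literals {b=T}.
      branch 2.2 (add T (¬¬b ∧ (a → a))):
        T (¬¬b ∧ (a → a)): α-rule — add T ¬¬b, T (a → a).
        T ¬¬b: drop double negation, giving T b.
        T (a → a): β-rule — branch into F a  //  T a.
          branch 2.2.1 (add F a):
            ○ open, literals {a=F, b=T}.
          branch 2.2.2 (add T a):
            ○ open, literals {a=T, b=T}.
1 branch closed, 7 open.
Each open branch fixes some atoms; the unmentioned ones are free. Counting distinct full assignments: branch {d=T, e=T} (b, c, a) contributes 8 new; branch {a=T, d=T, e=T} (b, c) contributes 0 new; branch {a=T, d=T, e=F} (b, c) contributes 4 new; branch {d=T} (b, c, e, a) contributes 4 new; branch {b=T} (c, e, a, d) contributes 8 new; branch {a=F, b=T} (c, e, d) contributes 0 new; branch {a=T, b=T} (c, e, d) contributes 0 new. Total: 24.

24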